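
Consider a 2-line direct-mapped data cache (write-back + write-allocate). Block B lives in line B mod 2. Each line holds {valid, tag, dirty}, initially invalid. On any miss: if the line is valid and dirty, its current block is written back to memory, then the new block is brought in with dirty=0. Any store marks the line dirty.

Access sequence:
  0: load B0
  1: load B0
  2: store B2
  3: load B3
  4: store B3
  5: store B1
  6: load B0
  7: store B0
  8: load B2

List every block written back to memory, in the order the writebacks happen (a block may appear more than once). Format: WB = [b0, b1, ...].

WB = [3, 2, 0]

  0 | R B0 → L0 miss [-]
  1 | R B0 → L0 hit [-]
  2 | W B2 → L0 miss [D]
  3 | R B3 → L1 miss [-]
  4 | W B3 → L1 hit [D]
  5 | W B1 → L1 miss wb→B3 [D]
  6 | R B0 → L0 miss wb→B2 [-]
  7 | W B0 → L0 hit [D]
  8 | R B2 → L0 miss wb→B0 [-]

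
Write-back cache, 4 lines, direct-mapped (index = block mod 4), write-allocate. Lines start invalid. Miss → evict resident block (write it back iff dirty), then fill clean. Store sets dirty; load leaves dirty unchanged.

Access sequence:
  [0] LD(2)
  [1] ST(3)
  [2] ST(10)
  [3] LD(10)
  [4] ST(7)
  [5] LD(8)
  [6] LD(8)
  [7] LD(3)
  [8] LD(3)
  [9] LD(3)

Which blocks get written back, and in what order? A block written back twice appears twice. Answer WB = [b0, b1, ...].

WB = [3, 7]

0: R B2 -> L2 miss  d=-]
1: W B3 -> L3 miss  d=D]
2: W B10 -> L2 miss  d=D]
3: R B10 -> L2 hit  d=D]
4: W B7 -> L3 miss wb->B3  d=D]
5: R B8 -> L0 miss  d=-]
6: R B8 -> L0 hit  d=-]
7: R B3 -> L3 miss wb->B7  d=-]
8: R B3 -> L3 hit  d=-]
9: R B3 -> L3 hit  d=-]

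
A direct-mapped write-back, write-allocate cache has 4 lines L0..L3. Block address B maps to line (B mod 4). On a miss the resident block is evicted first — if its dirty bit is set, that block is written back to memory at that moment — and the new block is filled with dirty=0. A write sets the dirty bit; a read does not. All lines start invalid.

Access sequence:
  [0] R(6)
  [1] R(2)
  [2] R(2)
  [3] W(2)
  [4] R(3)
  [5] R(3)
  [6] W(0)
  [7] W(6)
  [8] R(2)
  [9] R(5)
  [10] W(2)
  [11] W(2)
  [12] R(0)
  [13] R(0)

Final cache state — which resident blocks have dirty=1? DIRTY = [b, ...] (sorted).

0: R B6 -> L2 miss  d=-]
1: R B2 -> L2 miss  d=-]
2: R B2 -> L2 hit  d=-]
3: W B2 -> L2 hit  d=D]
4: R B3 -> L3 miss  d=-]
5: R B3 -> L3 hit  d=-]
6: W B0 -> L0 miss  d=D]
7: W B6 -> L2 miss wb->B2  d=D]
8: R B2 -> L2 miss wb->B6  d=-]
9: R B5 -> L1 miss  d=-]
10: W B2 -> L2 hit  d=D]
11: W B2 -> L2 hit  d=D]
12: R B0 -> L0 hit  d=D]
13: R B0 -> L0 hit  d=D]

DIRTY = [0, 2]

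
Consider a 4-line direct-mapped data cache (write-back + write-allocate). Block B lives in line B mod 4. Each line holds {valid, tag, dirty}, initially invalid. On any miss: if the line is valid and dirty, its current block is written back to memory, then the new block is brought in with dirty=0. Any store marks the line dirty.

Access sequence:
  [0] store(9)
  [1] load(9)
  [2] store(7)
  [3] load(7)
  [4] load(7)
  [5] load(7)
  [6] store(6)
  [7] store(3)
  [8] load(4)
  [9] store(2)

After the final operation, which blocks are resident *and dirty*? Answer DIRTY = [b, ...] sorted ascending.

DIRTY = [2, 3, 9]

  0 | W B9 → L1 miss [D]
  1 | R B9 → L1 hit [D]
  2 | W B7 → L3 miss [D]
  3 | R B7 → L3 hit [D]
  4 | R B7 → L3 hit [D]
  5 | R B7 → L3 hit [D]
  6 | W B6 → L2 miss [D]
  7 | W B3 → L3 miss wb→B7 [D]
  8 | R B4 → L0 miss [-]
  9 | W B2 → L2 miss wb→B6 [D]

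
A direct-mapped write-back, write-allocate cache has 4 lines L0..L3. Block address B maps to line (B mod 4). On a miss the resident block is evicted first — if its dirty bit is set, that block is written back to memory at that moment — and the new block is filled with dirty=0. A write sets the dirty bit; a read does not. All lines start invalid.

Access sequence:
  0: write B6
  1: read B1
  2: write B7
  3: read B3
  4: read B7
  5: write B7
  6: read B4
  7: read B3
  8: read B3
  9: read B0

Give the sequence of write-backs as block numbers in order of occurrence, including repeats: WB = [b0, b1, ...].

  0 | W B6 → L2 miss [D]
  1 | R B1 → L1 miss [-]
  2 | W B7 → L3 miss [D]
  3 | R B3 → L3 miss wb→B7 [-]
  4 | R B7 → L3 miss [-]
  5 | W B7 → L3 hit [D]
  6 | R B4 → L0 miss [-]
  7 | R B3 → L3 miss wb→B7 [-]
  8 | R B3 → L3 hit [-]
  9 | R B0 → L0 miss [-]

WB = [7, 7]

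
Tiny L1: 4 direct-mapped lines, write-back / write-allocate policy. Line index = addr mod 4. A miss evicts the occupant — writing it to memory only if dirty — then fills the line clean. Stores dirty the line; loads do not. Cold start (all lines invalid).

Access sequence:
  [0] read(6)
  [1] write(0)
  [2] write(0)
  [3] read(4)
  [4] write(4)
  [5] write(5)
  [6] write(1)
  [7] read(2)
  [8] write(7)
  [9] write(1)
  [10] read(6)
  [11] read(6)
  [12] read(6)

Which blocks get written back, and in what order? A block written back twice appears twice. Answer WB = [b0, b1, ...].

0: R B6 -> L2 miss  d=-]
1: W B0 -> L0 miss  d=D]
2: W B0 -> L0 hit  d=D]
3: R B4 -> L0 miss wb->B0  d=-]
4: W B4 -> L0 hit  d=D]
5: W B5 -> L1 miss  d=D]
6: W B1 -> L1 miss wb->B5  d=D]
7: R B2 -> L2 miss  d=-]
8: W B7 -> L3 miss  d=D]
9: W B1 -> L1 hit  d=D]
10: R B6 -> L2 miss  d=-]
11: R B6 -> L2 hit  d=-]
12: R B6 -> L2 hit  d=-]

WB = [0, 5]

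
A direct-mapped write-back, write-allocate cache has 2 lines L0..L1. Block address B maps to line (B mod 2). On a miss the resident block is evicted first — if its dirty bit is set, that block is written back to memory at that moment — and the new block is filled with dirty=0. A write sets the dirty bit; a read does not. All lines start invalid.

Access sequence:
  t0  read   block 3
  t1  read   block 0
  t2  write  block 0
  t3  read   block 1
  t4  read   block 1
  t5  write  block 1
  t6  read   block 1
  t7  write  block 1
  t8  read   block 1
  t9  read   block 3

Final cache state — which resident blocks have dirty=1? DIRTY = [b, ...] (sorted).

DIRTY = [0]

  0 | R B3 → L1 miss [-]
  1 | R B0 → L0 miss [-]
  2 | W B0 → L0 hit [D]
  3 | R B1 → L1 miss [-]
  4 | R B1 → L1 hit [-]
  5 | W B1 → L1 hit [D]
  6 | R B1 → L1 hit [D]
  7 | W B1 → L1 hit [D]
  8 | R B1 → L1 hit [D]
  9 | R B3 → L1 miss wb→B1 [-]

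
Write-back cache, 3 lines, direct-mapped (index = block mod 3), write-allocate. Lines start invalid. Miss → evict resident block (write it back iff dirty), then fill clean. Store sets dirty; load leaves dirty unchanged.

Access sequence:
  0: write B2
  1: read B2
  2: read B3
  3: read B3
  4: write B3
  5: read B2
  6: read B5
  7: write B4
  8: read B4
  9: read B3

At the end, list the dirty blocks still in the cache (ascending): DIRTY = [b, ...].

0: W B2 → L2 miss [D]
1: R B2 → L2 hit [D]
2: R B3 → L0 miss [-]
3: R B3 → L0 hit [-]
4: W B3 → L0 hit [D]
5: R B2 → L2 hit [D]
6: R B5 → L2 miss wb→B2 [-]
7: W B4 → L1 miss [D]
8: R B4 → L1 hit [D]
9: R B3 → L0 hit [D]

DIRTY = [3, 4]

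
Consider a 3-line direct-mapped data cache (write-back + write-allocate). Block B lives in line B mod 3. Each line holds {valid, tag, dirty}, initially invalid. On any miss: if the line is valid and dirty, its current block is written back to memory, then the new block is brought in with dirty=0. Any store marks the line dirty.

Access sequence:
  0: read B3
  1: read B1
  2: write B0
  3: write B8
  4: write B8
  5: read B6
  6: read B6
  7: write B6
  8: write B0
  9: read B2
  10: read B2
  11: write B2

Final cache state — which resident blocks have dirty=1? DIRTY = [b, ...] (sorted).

DIRTY = [0, 2]

0: R B3 → L0 miss [-]
1: R B1 → L1 miss [-]
2: W B0 → L0 miss [D]
3: W B8 → L2 miss [D]
4: W B8 → L2 hit [D]
5: R B6 → L0 miss wb→B0 [-]
6: R B6 → L0 hit [-]
7: W B6 → L0 hit [D]
8: W B0 → L0 miss wb→B6 [D]
9: R B2 → L2 miss wb→B8 [-]
10: R B2 → L2 hit [-]
11: W B2 → L2 hit [D]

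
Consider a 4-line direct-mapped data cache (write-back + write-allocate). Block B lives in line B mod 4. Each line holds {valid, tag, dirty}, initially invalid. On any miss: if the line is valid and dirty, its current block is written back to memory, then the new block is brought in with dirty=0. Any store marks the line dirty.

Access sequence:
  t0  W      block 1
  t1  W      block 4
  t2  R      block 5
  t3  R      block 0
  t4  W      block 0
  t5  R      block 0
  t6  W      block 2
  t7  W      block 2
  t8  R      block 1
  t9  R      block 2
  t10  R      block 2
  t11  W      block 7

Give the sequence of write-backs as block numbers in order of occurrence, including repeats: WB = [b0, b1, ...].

0: W B1 → L1 miss [D]
1: W B4 → L0 miss [D]
2: R B5 → L1 miss wb→B1 [-]
3: R B0 → L0 miss wb→B4 [-]
4: W B0 → L0 hit [D]
5: R B0 → L0 hit [D]
6: W B2 → L2 miss [D]
7: W B2 → L2 hit [D]
8: R B1 → L1 miss [-]
9: R B2 → L2 hit [D]
10: R B2 → L2 hit [D]
11: W B7 → L3 miss [D]

WB = [1, 4]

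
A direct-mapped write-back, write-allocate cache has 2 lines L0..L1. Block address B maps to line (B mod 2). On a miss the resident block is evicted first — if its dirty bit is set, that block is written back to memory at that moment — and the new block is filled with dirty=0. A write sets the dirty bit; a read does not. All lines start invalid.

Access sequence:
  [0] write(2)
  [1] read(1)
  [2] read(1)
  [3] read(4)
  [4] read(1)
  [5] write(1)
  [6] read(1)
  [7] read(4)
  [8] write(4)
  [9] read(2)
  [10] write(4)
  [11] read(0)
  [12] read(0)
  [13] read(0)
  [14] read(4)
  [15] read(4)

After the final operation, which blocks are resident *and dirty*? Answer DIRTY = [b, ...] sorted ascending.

DIRTY = [1]

0: W B2 → L0 miss [D]
1: R B1 → L1 miss [-]
2: R B1 → L1 hit [-]
3: R B4 → L0 miss wb→B2 [-]
4: R B1 → L1 hit [-]
5: W B1 → L1 hit [D]
6: R B1 → L1 hit [D]
7: R B4 → L0 hit [-]
8: W B4 → L0 hit [D]
9: R B2 → L0 miss wb→B4 [-]
10: W B4 → L0 miss [D]
11: R B0 → L0 miss wb→B4 [-]
12: R B0 → L0 hit [-]
13: R B0 → L0 hit [-]
14: R B4 → L0 miss [-]
15: R B4 → L0 hit [-]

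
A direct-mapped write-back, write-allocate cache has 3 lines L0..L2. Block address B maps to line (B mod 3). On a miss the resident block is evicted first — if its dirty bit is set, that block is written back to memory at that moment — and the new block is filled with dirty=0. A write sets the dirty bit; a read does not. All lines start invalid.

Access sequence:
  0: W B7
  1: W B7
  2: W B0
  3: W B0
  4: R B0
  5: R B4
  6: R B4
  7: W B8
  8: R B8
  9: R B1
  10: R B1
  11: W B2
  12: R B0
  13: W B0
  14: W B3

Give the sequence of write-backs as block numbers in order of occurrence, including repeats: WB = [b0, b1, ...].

  0 | W B7 → L1 miss [D]
  1 | W B7 → L1 hit [D]
  2 | W B0 → L0 miss [D]
  3 | W B0 → L0 hit [D]
  4 | R B0 → L0 hit [D]
  5 | R B4 → L1 miss wb→B7 [-]
  6 | R B4 → L1 hit [-]
  7 | W B8 → L2 miss [D]
  8 | R B8 → L2 hit [D]
  9 | R B1 → L1 miss [-]
  10 | R B1 → L1 hit [-]
  11 | W B2 → L2 miss wb→B8 [D]
  12 | R B0 → L0 hit [D]
  13 | W B0 → L0 hit [D]
  14 | W B3 → L0 miss wb→B0 [D]

WB = [7, 8, 0]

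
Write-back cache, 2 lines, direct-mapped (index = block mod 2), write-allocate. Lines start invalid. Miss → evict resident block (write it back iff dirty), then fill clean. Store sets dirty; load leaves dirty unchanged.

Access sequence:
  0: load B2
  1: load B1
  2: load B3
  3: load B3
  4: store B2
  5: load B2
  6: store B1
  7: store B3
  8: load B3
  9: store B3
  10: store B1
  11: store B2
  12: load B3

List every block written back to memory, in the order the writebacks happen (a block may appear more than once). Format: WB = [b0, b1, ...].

WB = [1, 3, 1]

0: R B2 → L0 miss [-]
1: R B1 → L1 miss [-]
2: R B3 → L1 miss [-]
3: R B3 → L1 hit [-]
4: W B2 → L0 hit [D]
5: R B2 → L0 hit [D]
6: W B1 → L1 miss [D]
7: W B3 → L1 miss wb→B1 [D]
8: R B3 → L1 hit [D]
9: W B3 → L1 hit [D]
10: W B1 → L1 miss wb→B3 [D]
11: W B2 → L0 hit [D]
12: R B3 → L1 miss wb→B1 [-]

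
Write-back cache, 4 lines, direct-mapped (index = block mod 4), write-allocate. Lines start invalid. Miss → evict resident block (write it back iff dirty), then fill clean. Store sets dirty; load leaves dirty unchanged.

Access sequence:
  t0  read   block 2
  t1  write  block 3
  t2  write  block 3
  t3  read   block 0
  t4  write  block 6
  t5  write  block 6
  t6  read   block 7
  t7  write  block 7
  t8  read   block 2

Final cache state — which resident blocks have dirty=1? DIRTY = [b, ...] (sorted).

  0 | R B2 → L2 miss [-]
  1 | W B3 → L3 miss [D]
  2 | W B3 → L3 hit [D]
  3 | R B0 → L0 miss [-]
  4 | W B6 → L2 miss [D]
  5 | W B6 → L2 hit [D]
  6 | R B7 → L3 miss wb→B3 [-]
  7 | W B7 → L3 hit [D]
  8 | R B2 → L2 miss wb→B6 [-]

DIRTY = [7]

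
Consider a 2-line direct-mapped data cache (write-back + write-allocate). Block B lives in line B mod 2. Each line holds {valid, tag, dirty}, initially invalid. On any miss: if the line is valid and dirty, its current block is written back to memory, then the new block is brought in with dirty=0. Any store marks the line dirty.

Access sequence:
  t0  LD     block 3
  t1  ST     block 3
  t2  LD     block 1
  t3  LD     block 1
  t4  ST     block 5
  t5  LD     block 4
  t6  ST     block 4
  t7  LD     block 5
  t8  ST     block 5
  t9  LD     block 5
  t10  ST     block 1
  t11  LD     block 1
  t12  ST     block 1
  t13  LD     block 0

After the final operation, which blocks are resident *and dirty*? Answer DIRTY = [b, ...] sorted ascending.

0: R B3 → L1 miss [-]
1: W B3 → L1 hit [D]
2: R B1 → L1 miss wb→B3 [-]
3: R B1 → L1 hit [-]
4: W B5 → L1 miss [D]
5: R B4 → L0 miss [-]
6: W B4 → L0 hit [D]
7: R B5 → L1 hit [D]
8: W B5 → L1 hit [D]
9: R B5 → L1 hit [D]
10: W B1 → L1 miss wb→B5 [D]
11: R B1 → L1 hit [D]
12: W B1 → L1 hit [D]
13: R B0 → L0 miss wb→B4 [-]

DIRTY = [1]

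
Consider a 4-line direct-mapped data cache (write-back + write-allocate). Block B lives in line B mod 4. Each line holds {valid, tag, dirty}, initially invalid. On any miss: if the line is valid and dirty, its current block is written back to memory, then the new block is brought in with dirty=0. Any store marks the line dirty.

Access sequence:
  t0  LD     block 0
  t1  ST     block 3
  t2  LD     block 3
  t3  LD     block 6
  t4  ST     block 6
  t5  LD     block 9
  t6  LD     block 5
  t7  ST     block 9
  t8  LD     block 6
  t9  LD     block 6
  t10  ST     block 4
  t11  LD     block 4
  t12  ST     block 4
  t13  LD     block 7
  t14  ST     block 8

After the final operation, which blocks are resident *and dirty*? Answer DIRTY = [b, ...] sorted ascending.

DIRTY = [6, 8, 9]

0: R B0 → L0 miss [-]
1: W B3 → L3 miss [D]
2: R B3 → L3 hit [D]
3: R B6 → L2 miss [-]
4: W B6 → L2 hit [D]
5: R B9 → L1 miss [-]
6: R B5 → L1 miss [-]
7: W B9 → L1 miss [D]
8: R B6 → L2 hit [D]
9: R B6 → L2 hit [D]
10: W B4 → L0 miss [D]
11: R B4 → L0 hit [D]
12: W B4 → L0 hit [D]
13: R B7 → L3 miss wb→B3 [-]
14: W B8 → L0 miss wb→B4 [D]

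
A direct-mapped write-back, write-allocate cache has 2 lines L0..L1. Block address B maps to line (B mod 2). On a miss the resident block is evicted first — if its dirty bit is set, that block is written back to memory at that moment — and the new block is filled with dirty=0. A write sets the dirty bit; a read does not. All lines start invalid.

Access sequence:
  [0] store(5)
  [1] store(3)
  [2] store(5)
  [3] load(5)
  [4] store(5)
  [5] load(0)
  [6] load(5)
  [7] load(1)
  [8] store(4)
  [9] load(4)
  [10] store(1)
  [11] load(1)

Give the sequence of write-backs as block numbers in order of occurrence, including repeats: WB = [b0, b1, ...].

WB = [5, 3, 5]

  0 | W B5 → L1 miss [D]
  1 | W B3 → L1 miss wb→B5 [D]
  2 | W B5 → L1 miss wb→B3 [D]
  3 | R B5 → L1 hit [D]
  4 | W B5 → L1 hit [D]
  5 | R B0 → L0 miss [-]
  6 | R B5 → L1 hit [D]
  7 | R B1 → L1 miss wb→B5 [-]
  8 | W B4 → L0 miss [D]
  9 | R B4 → L0 hit [D]
  10 | W B1 → L1 hit [D]
  11 | R B1 → L1 hit [D]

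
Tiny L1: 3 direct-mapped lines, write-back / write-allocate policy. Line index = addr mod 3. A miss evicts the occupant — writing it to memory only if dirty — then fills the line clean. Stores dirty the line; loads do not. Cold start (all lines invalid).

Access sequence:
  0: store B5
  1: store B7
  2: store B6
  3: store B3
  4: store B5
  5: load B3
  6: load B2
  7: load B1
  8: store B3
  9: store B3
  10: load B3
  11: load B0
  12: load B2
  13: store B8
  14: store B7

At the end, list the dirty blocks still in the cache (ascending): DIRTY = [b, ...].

DIRTY = [7, 8]

0: W B5 -> L2 miss  d=D]
1: W B7 -> L1 miss  d=D]
2: W B6 -> L0 miss  d=D]
3: W B3 -> L0 miss wb->B6  d=D]
4: W B5 -> L2 hit  d=D]
5: R B3 -> L0 hit  d=D]
6: R B2 -> L2 miss wb->B5  d=-]
7: R B1 -> L1 miss wb->B7  d=-]
8: W B3 -> L0 hit  d=D]
9: W B3 -> L0 hit  d=D]
10: R B3 -> L0 hit  d=D]
11: R B0 -> L0 miss wb->B3  d=-]
12: R B2 -> L2 hit  d=-]
13: W B8 -> L2 miss  d=D]
14: W B7 -> L1 miss  d=D]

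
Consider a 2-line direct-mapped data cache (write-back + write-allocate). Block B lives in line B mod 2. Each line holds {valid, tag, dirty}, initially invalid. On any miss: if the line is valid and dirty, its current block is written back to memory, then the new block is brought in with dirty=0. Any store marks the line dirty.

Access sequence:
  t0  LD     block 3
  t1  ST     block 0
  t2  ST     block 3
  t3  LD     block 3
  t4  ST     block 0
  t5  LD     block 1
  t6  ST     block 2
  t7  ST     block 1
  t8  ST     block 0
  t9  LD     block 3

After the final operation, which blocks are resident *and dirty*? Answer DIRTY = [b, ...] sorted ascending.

DIRTY = [0]

  0 | R B3 → L1 miss [-]
  1 | W B0 → L0 miss [D]
  2 | W B3 → L1 hit [D]
  3 | R B3 → L1 hit [D]
  4 | W B0 → L0 hit [D]
  5 | R B1 → L1 miss wb→B3 [-]
  6 | W B2 → L0 miss wb→B0 [D]
  7 | W B1 → L1 hit [D]
  8 | W B0 → L0 miss wb→B2 [D]
  9 | R B3 → L1 miss wb→B1 [-]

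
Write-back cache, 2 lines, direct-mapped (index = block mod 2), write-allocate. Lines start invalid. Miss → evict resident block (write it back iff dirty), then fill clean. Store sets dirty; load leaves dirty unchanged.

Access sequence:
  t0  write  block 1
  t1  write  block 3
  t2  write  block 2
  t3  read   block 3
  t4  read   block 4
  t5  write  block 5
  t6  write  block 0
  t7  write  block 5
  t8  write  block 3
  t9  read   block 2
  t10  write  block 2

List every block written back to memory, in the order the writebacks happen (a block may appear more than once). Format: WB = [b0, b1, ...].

WB = [1, 2, 3, 5, 0]

0: W B1 → L1 miss [D]
1: W B3 → L1 miss wb→B1 [D]
2: W B2 → L0 miss [D]
3: R B3 → L1 hit [D]
4: R B4 → L0 miss wb→B2 [-]
5: W B5 → L1 miss wb→B3 [D]
6: W B0 → L0 miss [D]
7: W B5 → L1 hit [D]
8: W B3 → L1 miss wb→B5 [D]
9: R B2 → L0 miss wb→B0 [-]
10: W B2 → L0 hit [D]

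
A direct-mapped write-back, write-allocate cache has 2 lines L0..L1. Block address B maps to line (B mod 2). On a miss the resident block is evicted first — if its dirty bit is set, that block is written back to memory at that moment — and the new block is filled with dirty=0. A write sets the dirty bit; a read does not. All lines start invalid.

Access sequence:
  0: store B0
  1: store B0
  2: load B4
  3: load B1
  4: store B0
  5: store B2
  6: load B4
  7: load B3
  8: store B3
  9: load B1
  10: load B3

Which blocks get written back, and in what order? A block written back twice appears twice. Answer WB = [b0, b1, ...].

WB = [0, 0, 2, 3]

  0 | W B0 → L0 miss [D]
  1 | W B0 → L0 hit [D]
  2 | R B4 → L0 miss wb→B0 [-]
  3 | R B1 → L1 miss [-]
  4 | W B0 → L0 miss [D]
  5 | W B2 → L0 miss wb→B0 [D]
  6 | R B4 → L0 miss wb→B2 [-]
  7 | R B3 → L1 miss [-]
  8 | W B3 → L1 hit [D]
  9 | R B1 → L1 miss wb→B3 [-]
  10 | R B3 → L1 miss [-]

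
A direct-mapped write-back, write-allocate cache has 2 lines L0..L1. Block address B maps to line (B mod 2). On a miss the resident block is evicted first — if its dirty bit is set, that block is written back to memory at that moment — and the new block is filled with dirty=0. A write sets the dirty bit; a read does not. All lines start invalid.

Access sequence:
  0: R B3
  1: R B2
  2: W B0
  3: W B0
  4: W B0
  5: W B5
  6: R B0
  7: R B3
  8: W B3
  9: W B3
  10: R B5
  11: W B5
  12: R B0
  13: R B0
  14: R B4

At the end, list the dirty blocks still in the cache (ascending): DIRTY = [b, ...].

DIRTY = [5]

0: R B3 → L1 miss [-]
1: R B2 → L0 miss [-]
2: W B0 → L0 miss [D]
3: W B0 → L0 hit [D]
4: W B0 → L0 hit [D]
5: W B5 → L1 miss [D]
6: R B0 → L0 hit [D]
7: R B3 → L1 miss wb→B5 [-]
8: W B3 → L1 hit [D]
9: W B3 → L1 hit [D]
10: R B5 → L1 miss wb→B3 [-]
11: W B5 → L1 hit [D]
12: R B0 → L0 hit [D]
13: R B0 → L0 hit [D]
14: R B4 → L0 miss wb→B0 [-]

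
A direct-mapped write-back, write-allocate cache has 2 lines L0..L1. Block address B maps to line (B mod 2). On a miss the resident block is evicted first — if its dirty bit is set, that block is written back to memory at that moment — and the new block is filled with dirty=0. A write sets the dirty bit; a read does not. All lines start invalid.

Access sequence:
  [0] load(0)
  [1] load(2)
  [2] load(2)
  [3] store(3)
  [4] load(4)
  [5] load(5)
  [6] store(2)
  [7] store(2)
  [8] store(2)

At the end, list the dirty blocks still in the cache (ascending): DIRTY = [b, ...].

DIRTY = [2]

0: R B0 → L0 miss [-]
1: R B2 → L0 miss [-]
2: R B2 → L0 hit [-]
3: W B3 → L1 miss [D]
4: R B4 → L0 miss [-]
5: R B5 → L1 miss wb→B3 [-]
6: W B2 → L0 miss [D]
7: W B2 → L0 hit [D]
8: W B2 → L0 hit [D]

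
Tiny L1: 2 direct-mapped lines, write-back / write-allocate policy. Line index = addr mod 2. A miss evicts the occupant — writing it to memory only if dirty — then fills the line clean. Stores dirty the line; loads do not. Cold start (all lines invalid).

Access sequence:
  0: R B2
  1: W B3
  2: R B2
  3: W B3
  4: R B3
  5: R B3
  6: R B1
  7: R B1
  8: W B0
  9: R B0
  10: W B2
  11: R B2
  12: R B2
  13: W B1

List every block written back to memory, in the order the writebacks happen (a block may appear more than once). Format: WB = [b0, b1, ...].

0: R B2 -> L0 miss  d=-]
1: W B3 -> L1 miss  d=D]
2: R B2 -> L0 hit  d=-]
3: W B3 -> L1 hit  d=D]
4: R B3 -> L1 hit  d=D]
5: R B3 -> L1 hit  d=D]
6: R B1 -> L1 miss wb->B3  d=-]
7: R B1 -> L1 hit  d=-]
8: W B0 -> L0 miss  d=D]
9: R B0 -> L0 hit  d=D]
10: W B2 -> L0 miss wb->B0  d=D]
11: R B2 -> L0 hit  d=D]
12: R B2 -> L0 hit  d=D]
13: W B1 -> L1 hit  d=D]

WB = [3, 0]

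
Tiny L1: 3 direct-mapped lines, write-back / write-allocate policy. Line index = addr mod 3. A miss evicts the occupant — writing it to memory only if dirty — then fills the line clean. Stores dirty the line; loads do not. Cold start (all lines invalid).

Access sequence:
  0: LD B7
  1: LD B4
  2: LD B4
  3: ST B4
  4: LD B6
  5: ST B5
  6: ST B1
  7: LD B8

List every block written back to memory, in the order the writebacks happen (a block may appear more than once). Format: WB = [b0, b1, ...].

0: R B7 -> L1 miss  d=-]
1: R B4 -> L1 miss  d=-]
2: R B4 -> L1 hit  d=-]
3: W B4 -> L1 hit  d=D]
4: R B6 -> L0 miss  d=-]
5: W B5 -> L2 miss  d=D]
6: W B1 -> L1 miss wb->B4  d=D]
7: R B8 -> L2 miss wb->B5  d=-]

WB = [4, 5]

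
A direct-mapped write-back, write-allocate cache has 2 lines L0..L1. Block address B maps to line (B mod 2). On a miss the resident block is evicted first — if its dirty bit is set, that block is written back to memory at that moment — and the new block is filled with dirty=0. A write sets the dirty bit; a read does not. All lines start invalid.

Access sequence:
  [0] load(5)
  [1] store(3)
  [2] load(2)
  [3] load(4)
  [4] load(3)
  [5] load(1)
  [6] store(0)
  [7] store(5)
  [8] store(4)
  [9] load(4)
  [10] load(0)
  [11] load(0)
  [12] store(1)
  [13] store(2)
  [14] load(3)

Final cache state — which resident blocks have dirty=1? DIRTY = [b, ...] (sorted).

DIRTY = [2]

  0 | R B5 → L1 miss [-]
  1 | W B3 → L1 miss [D]
  2 | R B2 → L0 miss [-]
  3 | R B4 → L0 miss [-]
  4 | R B3 → L1 hit [D]
  5 | R B1 → L1 miss wb→B3 [-]
  6 | W B0 → L0 miss [D]
  7 | W B5 → L1 miss [D]
  8 | W B4 → L0 miss wb→B0 [D]
  9 | R B4 → L0 hit [D]
  10 | R B0 → L0 miss wb→B4 [-]
  11 | R B0 → L0 hit [-]
  12 | W B1 → L1 miss wb→B5 [D]
  13 | W B2 → L0 miss [D]
  14 | R B3 → L1 miss wb→B1 [-]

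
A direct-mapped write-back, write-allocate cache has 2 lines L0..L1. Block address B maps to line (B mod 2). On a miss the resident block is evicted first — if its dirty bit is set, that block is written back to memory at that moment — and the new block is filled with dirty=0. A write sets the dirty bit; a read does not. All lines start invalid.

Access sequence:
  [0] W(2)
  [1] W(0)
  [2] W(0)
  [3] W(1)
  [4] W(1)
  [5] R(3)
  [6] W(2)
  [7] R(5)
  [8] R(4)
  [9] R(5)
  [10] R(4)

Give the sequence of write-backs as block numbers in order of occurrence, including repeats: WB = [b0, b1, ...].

WB = [2, 1, 0, 2]

  0 | W B2 → L0 miss [D]
  1 | W B0 → L0 miss wb→B2 [D]
  2 | W B0 → L0 hit [D]
  3 | W B1 → L1 miss [D]
  4 | W B1 → L1 hit [D]
  5 | R B3 → L1 miss wb→B1 [-]
  6 | W B2 → L0 miss wb→B0 [D]
  7 | R B5 → L1 miss [-]
  8 | R B4 → L0 miss wb→B2 [-]
  9 | R B5 → L1 hit [-]
  10 | R B4 → L0 hit [-]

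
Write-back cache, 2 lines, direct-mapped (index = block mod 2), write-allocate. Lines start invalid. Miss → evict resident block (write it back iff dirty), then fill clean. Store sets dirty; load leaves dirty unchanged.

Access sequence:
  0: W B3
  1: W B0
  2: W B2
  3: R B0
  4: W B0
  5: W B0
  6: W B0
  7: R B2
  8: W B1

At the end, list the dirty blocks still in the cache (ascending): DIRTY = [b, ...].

DIRTY = [1]

0: W B3 → L1 miss [D]
1: W B0 → L0 miss [D]
2: W B2 → L0 miss wb→B0 [D]
3: R B0 → L0 miss wb→B2 [-]
4: W B0 → L0 hit [D]
5: W B0 → L0 hit [D]
6: W B0 → L0 hit [D]
7: R B2 → L0 miss wb→B0 [-]
8: W B1 → L1 miss wb→B3 [D]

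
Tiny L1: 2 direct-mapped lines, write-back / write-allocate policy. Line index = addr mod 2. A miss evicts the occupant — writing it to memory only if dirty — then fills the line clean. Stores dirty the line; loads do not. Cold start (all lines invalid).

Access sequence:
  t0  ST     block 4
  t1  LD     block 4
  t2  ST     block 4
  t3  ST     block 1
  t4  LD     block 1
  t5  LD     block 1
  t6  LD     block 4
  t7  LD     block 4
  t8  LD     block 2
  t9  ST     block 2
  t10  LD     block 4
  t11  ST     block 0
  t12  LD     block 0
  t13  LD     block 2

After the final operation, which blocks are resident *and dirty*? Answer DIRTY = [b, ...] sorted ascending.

0: W B4 → L0 miss [D]
1: R B4 → L0 hit [D]
2: W B4 → L0 hit [D]
3: W B1 → L1 miss [D]
4: R B1 → L1 hit [D]
5: R B1 → L1 hit [D]
6: R B4 → L0 hit [D]
7: R B4 → L0 hit [D]
8: R B2 → L0 miss wb→B4 [-]
9: W B2 → L0 hit [D]
10: R B4 → L0 miss wb→B2 [-]
11: W B0 → L0 miss [D]
12: R B0 → L0 hit [D]
13: R B2 → L0 miss wb→B0 [-]

DIRTY = [1]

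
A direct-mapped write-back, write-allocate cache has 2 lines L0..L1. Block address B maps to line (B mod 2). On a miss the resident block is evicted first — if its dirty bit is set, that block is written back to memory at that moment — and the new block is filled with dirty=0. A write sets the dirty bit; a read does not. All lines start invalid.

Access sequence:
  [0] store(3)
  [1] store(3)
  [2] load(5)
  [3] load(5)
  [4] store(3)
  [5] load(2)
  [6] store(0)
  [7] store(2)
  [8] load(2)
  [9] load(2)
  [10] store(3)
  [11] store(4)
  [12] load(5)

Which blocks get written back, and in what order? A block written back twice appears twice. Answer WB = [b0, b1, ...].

0: W B3 -> L1 miss  d=D]
1: W B3 -> L1 hit  d=D]
2: R B5 -> L1 miss wb->B3  d=-]
3: R B5 -> L1 hit  d=-]
4: W B3 -> L1 miss  d=D]
5: R B2 -> L0 miss  d=-]
6: W B0 -> L0 miss  d=D]
7: W B2 -> L0 miss wb->B0  d=D]
8: R B2 -> L0 hit  d=D]
9: R B2 -> L0 hit  d=D]
10: W B3 -> L1 hit  d=D]
11: W B4 -> L0 miss wb->B2  d=D]
12: R B5 -> L1 miss wb->B3  d=-]

WB = [3, 0, 2, 3]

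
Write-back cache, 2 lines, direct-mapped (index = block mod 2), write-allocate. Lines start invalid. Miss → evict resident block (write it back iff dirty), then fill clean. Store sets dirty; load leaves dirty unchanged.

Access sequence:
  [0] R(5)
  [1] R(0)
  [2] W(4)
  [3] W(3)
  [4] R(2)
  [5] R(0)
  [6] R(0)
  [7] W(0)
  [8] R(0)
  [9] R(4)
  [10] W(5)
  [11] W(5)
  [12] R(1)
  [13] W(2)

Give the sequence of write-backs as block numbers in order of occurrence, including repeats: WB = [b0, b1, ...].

WB = [4, 0, 3, 5]

0: R B5 -> L1 miss  d=-]
1: R B0 -> L0 miss  d=-]
2: W B4 -> L0 miss  d=D]
3: W B3 -> L1 miss  d=D]
4: R B2 -> L0 miss wb->B4  d=-]
5: R B0 -> L0 miss  d=-]
6: R B0 -> L0 hit  d=-]
7: W B0 -> L0 hit  d=D]
8: R B0 -> L0 hit  d=D]
9: R B4 -> L0 miss wb->B0  d=-]
10: W B5 -> L1 miss wb->B3  d=D]
11: W B5 -> L1 hit  d=D]
12: R B1 -> L1 miss wb->B5  d=-]
13: W B2 -> L0 miss  d=D]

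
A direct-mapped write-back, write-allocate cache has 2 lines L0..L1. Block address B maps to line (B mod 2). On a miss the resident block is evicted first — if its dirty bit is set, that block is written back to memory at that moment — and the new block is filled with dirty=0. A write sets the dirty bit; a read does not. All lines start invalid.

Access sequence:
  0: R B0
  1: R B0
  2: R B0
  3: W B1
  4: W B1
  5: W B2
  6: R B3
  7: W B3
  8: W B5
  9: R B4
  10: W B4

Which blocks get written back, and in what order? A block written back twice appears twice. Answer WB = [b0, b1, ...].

WB = [1, 3, 2]

0: R B0 → L0 miss [-]
1: R B0 → L0 hit [-]
2: R B0 → L0 hit [-]
3: W B1 → L1 miss [D]
4: W B1 → L1 hit [D]
5: W B2 → L0 miss [D]
6: R B3 → L1 miss wb→B1 [-]
7: W B3 → L1 hit [D]
8: W B5 → L1 miss wb→B3 [D]
9: R B4 → L0 miss wb→B2 [-]
10: W B4 → L0 hit [D]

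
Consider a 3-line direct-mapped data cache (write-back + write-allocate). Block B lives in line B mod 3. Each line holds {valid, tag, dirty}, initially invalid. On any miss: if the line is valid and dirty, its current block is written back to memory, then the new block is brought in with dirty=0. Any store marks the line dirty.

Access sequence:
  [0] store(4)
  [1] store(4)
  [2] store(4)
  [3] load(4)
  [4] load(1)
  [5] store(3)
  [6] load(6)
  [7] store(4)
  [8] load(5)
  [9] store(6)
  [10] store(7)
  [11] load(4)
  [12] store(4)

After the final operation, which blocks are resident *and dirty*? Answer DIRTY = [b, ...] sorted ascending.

DIRTY = [4, 6]

  0 | W B4 → L1 miss [D]
  1 | W B4 → L1 hit [D]
  2 | W B4 → L1 hit [D]
  3 | R B4 → L1 hit [D]
  4 | R B1 → L1 miss wb→B4 [-]
  5 | W B3 → L0 miss [D]
  6 | R B6 → L0 miss wb→B3 [-]
  7 | W B4 → L1 miss [D]
  8 | R B5 → L2 miss [-]
  9 | W B6 → L0 hit [D]
  10 | W B7 → L1 miss wb→B4 [D]
  11 | R B4 → L1 miss wb→B7 [-]
  12 | W B4 → L1 hit [D]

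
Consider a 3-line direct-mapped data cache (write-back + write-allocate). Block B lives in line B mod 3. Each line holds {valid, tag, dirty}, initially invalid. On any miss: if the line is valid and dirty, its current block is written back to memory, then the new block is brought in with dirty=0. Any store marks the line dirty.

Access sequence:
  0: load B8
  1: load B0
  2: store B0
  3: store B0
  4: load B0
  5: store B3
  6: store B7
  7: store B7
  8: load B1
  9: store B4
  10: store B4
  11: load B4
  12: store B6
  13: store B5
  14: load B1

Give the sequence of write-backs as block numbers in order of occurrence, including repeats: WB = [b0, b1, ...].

WB = [0, 7, 3, 4]

  0 | R B8 → L2 miss [-]
  1 | R B0 → L0 miss [-]
  2 | W B0 → L0 hit [D]
  3 | W B0 → L0 hit [D]
  4 | R B0 → L0 hit [D]
  5 | W B3 → L0 miss wb→B0 [D]
  6 | W B7 → L1 miss [D]
  7 | W B7 → L1 hit [D]
  8 | R B1 → L1 miss wb→B7 [-]
  9 | W B4 → L1 miss [D]
  10 | W B4 → L1 hit [D]
  11 | R B4 → L1 hit [D]
  12 | W B6 → L0 miss wb→B3 [D]
  13 | W B5 → L2 miss [D]
  14 | R B1 → L1 miss wb→B4 [-]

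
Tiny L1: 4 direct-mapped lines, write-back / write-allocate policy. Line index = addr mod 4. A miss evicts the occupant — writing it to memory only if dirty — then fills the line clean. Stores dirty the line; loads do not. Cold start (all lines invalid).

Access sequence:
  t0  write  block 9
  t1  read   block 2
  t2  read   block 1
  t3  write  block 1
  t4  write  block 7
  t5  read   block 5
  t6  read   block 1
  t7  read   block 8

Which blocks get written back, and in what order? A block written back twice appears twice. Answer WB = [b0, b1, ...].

  0 | W B9 → L1 miss [D]
  1 | R B2 → L2 miss [-]
  2 | R B1 → L1 miss wb→B9 [-]
  3 | W B1 → L1 hit [D]
  4 | W B7 → L3 miss [D]
  5 | R B5 → L1 miss wb→B1 [-]
  6 | R B1 → L1 miss [-]
  7 | R B8 → L0 miss [-]

WB = [9, 1]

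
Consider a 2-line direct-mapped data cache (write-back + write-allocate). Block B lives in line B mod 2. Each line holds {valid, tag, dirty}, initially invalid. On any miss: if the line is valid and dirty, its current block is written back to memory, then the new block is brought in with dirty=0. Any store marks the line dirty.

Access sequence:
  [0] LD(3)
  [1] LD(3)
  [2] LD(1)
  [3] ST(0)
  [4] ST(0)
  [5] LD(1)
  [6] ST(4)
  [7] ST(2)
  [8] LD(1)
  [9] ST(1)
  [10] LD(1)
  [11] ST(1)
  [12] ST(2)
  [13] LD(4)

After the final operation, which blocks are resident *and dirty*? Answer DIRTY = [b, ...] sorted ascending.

0: R B3 → L1 miss [-]
1: R B3 → L1 hit [-]
2: R B1 → L1 miss [-]
3: W B0 → L0 miss [D]
4: W B0 → L0 hit [D]
5: R B1 → L1 hit [-]
6: W B4 → L0 miss wb→B0 [D]
7: W B2 → L0 miss wb→B4 [D]
8: R B1 → L1 hit [-]
9: W B1 → L1 hit [D]
10: R B1 → L1 hit [D]
11: W B1 → L1 hit [D]
12: W B2 → L0 hit [D]
13: R B4 → L0 miss wb→B2 [-]

DIRTY = [1]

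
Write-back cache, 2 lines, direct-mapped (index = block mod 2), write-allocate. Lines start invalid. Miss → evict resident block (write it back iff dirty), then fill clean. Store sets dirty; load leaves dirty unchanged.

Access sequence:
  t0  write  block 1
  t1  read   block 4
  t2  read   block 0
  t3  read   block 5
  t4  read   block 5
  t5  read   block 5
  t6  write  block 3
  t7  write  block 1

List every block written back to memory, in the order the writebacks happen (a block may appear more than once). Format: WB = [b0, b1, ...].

WB = [1, 3]

  0 | W B1 → L1 miss [D]
  1 | R B4 → L0 miss [-]
  2 | R B0 → L0 miss [-]
  3 | R B5 → L1 miss wb→B1 [-]
  4 | R B5 → L1 hit [-]
  5 | R B5 → L1 hit [-]
  6 | W B3 → L1 miss [D]
  7 | W B1 → L1 miss wb→B3 [D]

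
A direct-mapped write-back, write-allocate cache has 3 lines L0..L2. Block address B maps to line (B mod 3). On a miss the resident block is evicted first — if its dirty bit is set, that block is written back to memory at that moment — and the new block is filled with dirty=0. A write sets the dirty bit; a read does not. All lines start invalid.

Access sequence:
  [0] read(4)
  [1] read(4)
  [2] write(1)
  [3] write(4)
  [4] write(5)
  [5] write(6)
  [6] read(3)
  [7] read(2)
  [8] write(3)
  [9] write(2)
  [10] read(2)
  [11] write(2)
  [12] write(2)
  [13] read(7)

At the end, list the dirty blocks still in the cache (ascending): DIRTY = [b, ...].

DIRTY = [2, 3]

0: R B4 -> L1 miss  d=-]
1: R B4 -> L1 hit  d=-]
2: W B1 -> L1 miss  d=D]
3: W B4 -> L1 miss wb->B1  d=D]
4: W B5 -> L2 miss  d=D]
5: W B6 -> L0 miss  d=D]
6: R B3 -> L0 miss wb->B6  d=-]
7: R B2 -> L2 miss wb->B5  d=-]
8: W B3 -> L0 hit  d=D]
9: W B2 -> L2 hit  d=D]
10: R B2 -> L2 hit  d=D]
11: W B2 -> L2 hit  d=D]
12: W B2 -> L2 hit  d=D]
13: R B7 -> L1 miss wb->B4  d=-]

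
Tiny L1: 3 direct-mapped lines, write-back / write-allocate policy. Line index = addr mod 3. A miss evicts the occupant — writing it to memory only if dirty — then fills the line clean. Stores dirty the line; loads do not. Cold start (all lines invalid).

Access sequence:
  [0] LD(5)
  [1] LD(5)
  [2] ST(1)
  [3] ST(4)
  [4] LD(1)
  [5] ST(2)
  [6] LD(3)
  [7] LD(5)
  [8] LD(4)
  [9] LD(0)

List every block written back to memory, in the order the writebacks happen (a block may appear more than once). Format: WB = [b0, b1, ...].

0: R B5 -> L2 miss  d=-]
1: R B5 -> L2 hit  d=-]
2: W B1 -> L1 miss  d=D]
3: W B4 -> L1 miss wb->B1  d=D]
4: R B1 -> L1 miss wb->B4  d=-]
5: W B2 -> L2 miss  d=D]
6: R B3 -> L0 miss  d=-]
7: R B5 -> L2 miss wb->B2  d=-]
8: R B4 -> L1 miss  d=-]
9: R B0 -> L0 miss  d=-]

WB = [1, 4, 2]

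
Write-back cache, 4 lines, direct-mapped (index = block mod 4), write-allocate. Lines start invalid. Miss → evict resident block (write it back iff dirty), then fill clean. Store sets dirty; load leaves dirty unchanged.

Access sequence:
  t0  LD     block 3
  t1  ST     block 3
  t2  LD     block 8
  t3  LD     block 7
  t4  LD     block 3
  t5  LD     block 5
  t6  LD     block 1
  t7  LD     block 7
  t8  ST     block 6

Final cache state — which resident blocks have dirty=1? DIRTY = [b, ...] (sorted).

DIRTY = [6]

0: R B3 → L3 miss [-]
1: W B3 → L3 hit [D]
2: R B8 → L0 miss [-]
3: R B7 → L3 miss wb→B3 [-]
4: R B3 → L3 miss [-]
5: R B5 → L1 miss [-]
6: R B1 → L1 miss [-]
7: R B7 → L3 miss [-]
8: W B6 → L2 miss [D]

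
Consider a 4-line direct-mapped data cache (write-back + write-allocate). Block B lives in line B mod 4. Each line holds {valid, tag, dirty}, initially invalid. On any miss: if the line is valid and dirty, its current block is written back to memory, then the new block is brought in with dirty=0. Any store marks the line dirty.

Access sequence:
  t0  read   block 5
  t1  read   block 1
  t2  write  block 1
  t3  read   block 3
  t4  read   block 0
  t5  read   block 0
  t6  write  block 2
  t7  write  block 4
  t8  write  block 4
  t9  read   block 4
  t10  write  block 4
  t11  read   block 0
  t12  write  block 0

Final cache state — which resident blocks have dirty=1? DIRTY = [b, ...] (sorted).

  0 | R B5 → L1 miss [-]
  1 | R B1 → L1 miss [-]
  2 | W B1 → L1 hit [D]
  3 | R B3 → L3 miss [-]
  4 | R B0 → L0 miss [-]
  5 | R B0 → L0 hit [-]
  6 | W B2 → L2 miss [D]
  7 | W B4 → L0 miss [D]
  8 | W B4 → L0 hit [D]
  9 | R B4 → L0 hit [D]
  10 | W B4 → L0 hit [D]
  11 | R B0 → L0 miss wb→B4 [-]
  12 | W B0 → L0 hit [D]

DIRTY = [0, 1, 2]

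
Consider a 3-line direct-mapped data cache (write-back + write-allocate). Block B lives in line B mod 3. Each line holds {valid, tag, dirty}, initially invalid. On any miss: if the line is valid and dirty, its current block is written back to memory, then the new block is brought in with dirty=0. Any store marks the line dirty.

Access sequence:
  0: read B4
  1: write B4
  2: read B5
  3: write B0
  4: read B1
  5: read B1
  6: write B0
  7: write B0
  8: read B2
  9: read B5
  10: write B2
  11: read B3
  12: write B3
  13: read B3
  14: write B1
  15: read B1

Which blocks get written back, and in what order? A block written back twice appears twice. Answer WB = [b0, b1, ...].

  0 | R B4 → L1 miss [-]
  1 | W B4 → L1 hit [D]
  2 | R B5 → L2 miss [-]
  3 | W B0 → L0 miss [D]
  4 | R B1 → L1 miss wb→B4 [-]
  5 | R B1 → L1 hit [-]
  6 | W B0 → L0 hit [D]
  7 | W B0 → L0 hit [D]
  8 | R B2 → L2 miss [-]
  9 | R B5 → L2 miss [-]
  10 | W B2 → L2 miss [D]
  11 | R B3 → L0 miss wb→B0 [-]
  12 | W B3 → L0 hit [D]
  13 | R B3 → L0 hit [D]
  14 | W B1 → L1 hit [D]
  15 | R B1 → L1 hit [D]

WB = [4, 0]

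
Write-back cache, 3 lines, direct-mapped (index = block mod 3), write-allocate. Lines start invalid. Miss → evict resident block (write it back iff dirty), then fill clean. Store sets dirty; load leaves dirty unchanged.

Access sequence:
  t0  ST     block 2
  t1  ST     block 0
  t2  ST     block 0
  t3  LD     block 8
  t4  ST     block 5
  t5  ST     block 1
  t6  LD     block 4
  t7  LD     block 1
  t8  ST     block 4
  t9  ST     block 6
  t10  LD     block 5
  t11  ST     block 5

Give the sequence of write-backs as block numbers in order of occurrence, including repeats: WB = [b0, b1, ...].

0: W B2 -> L2 miss  d=D]
1: W B0 -> L0 miss  d=D]
2: W B0 -> L0 hit  d=D]
3: R B8 -> L2 miss wb->B2  d=-]
4: W B5 -> L2 miss  d=D]
5: W B1 -> L1 miss  d=D]
6: R B4 -> L1 miss wb->B1  d=-]
7: R B1 -> L1 miss  d=-]
8: W B4 -> L1 miss  d=D]
9: W B6 -> L0 miss wb->B0  d=D]
10: R B5 -> L2 hit  d=D]
11: W B5 -> L2 hit  d=D]

WB = [2, 1, 0]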